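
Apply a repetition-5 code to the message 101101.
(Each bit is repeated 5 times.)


Each bit -> 5 copies

111110000011111111110000011111


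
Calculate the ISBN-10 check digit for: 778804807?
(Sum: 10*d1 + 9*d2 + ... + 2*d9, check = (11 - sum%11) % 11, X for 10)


Weighted sum: 319
319 mod 11 = 0

Check digit: 0


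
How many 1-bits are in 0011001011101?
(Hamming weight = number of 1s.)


Counting 1s in 0011001011101

7


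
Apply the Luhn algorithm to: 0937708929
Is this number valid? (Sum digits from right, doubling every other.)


Luhn sum = 56
56 mod 10 = 6

Invalid (Luhn sum mod 10 = 6)


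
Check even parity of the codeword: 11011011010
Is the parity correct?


Number of 1s: 7

No, parity error (7 ones)


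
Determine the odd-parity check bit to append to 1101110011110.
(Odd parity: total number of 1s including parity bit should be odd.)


Number of 1s in data: 9
Parity bit: 0

0


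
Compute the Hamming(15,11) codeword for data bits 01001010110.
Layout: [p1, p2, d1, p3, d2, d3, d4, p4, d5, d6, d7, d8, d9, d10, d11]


Parity bits: p1=0, p2=0, p3=1, p4=0

000110001010110


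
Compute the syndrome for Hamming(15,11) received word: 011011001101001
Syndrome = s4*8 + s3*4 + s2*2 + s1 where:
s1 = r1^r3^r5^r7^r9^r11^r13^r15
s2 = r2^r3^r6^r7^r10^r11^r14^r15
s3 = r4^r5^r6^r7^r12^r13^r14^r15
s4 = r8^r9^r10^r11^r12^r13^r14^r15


s1=0, s2=1, s3=0, s4=0

Syndrome = 2 (error at position 2)


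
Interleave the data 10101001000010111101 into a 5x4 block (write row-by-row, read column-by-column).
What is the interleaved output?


Matrix:
  1010
  1001
  0000
  1011
  1101
Read columns: 11011000011001001011

11011000011001001011


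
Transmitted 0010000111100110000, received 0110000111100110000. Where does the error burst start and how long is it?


XOR: 0100000000000000000

Burst at position 1, length 1


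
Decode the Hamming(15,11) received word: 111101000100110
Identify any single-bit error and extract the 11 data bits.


Syndrome = 11: error at position 11

Data: 10100110110 (corrected bit 11)


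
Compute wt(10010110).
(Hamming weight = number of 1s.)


Counting 1s in 10010110

4


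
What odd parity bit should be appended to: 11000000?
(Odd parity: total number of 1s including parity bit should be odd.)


Number of 1s in data: 2
Parity bit: 1

1


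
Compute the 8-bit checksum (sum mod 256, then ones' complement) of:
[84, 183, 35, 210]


Sum = 512 mod 256 = 0
Complement = 255

255


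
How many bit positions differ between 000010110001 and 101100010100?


XOR: 101110100101
Count of 1s: 7

7


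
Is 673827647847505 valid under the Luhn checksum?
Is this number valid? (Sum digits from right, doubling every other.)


Luhn sum = 75
75 mod 10 = 5

Invalid (Luhn sum mod 10 = 5)


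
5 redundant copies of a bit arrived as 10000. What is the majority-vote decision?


Ones: 1 out of 5
Threshold: 3

0 (1/5 voted 1)


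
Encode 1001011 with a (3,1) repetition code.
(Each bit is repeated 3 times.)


Each bit -> 3 copies

111000000111000111111


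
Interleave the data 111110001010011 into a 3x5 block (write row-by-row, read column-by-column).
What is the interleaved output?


Matrix:
  11111
  00010
  10011
Read columns: 101100100111101

101100100111101


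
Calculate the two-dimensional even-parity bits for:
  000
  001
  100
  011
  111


Row parities: 01101
Column parities: 001

Row P: 01101, Col P: 001, Corner: 1


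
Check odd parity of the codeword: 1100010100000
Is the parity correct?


Number of 1s: 4

No, parity error (4 ones)


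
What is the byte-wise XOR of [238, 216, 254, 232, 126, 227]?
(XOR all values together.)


XOR chain: 238 ^ 216 ^ 254 ^ 232 ^ 126 ^ 227 = 189

189


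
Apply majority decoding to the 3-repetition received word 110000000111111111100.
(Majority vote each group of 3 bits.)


Groups: 110, 000, 000, 111, 111, 111, 100
Majority votes: 1001110

1001110


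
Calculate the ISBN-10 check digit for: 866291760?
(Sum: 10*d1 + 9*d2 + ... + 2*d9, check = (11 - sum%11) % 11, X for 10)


Weighted sum: 301
301 mod 11 = 4

Check digit: 7


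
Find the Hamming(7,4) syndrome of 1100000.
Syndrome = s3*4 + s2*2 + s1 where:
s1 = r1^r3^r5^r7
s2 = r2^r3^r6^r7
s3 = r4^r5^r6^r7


s1=1, s2=1, s3=0

Syndrome = 3 (error at position 3)


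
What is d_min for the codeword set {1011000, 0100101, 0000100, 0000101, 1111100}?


Comparing all pairs, minimum distance: 1
Can detect 0 errors, correct 0 errors

1


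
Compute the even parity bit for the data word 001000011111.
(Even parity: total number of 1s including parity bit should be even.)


Number of 1s in data: 6
Parity bit: 0

0


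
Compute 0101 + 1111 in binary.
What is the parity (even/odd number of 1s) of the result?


0101 = 5
1111 = 15
Sum = 20 = 10100
1s count = 2

even parity (2 ones in 10100)


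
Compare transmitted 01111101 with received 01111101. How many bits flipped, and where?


XOR: 00000000

0 errors (received matches sent)


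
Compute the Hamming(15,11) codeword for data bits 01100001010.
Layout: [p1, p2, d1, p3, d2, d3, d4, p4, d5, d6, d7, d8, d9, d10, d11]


Parity bits: p1=1, p2=0, p3=0, p4=0

100011000001010


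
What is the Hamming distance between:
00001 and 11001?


XOR: 11000
Count of 1s: 2

2


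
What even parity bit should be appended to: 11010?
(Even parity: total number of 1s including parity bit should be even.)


Number of 1s in data: 3
Parity bit: 1

1


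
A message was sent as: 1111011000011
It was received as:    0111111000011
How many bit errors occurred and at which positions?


XOR: 1000100000000

2 error(s) at position(s): 0, 4


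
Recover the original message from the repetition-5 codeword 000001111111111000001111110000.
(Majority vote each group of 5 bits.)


Groups: 00000, 11111, 11111, 00000, 11111, 10000
Majority votes: 011010

011010


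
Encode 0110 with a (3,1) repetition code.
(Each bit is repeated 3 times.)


Each bit -> 3 copies

000111111000


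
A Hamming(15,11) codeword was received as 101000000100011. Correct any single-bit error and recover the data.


Syndrome = 9: error at position 9

Data: 10001100011 (corrected bit 9)


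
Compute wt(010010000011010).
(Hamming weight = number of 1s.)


Counting 1s in 010010000011010

5


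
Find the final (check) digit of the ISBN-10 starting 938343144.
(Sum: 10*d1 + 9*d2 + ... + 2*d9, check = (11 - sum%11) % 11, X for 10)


Weighted sum: 265
265 mod 11 = 1

Check digit: X


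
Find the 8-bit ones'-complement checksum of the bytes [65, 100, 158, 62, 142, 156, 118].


Sum = 801 mod 256 = 33
Complement = 222

222


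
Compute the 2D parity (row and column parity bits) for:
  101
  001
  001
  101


Row parities: 0110
Column parities: 000

Row P: 0110, Col P: 000, Corner: 0


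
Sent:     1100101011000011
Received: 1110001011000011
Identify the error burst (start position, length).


XOR: 0010100000000000

Burst at position 2, length 3


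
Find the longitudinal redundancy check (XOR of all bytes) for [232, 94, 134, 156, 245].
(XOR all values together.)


XOR chain: 232 ^ 94 ^ 134 ^ 156 ^ 245 = 89

89


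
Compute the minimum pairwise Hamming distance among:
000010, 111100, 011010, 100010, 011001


Comparing all pairs, minimum distance: 1
Can detect 0 errors, correct 0 errors

1


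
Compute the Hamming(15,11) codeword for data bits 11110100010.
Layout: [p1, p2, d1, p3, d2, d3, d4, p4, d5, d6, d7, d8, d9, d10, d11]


Parity bits: p1=1, p2=1, p3=0, p4=0

111011100100010


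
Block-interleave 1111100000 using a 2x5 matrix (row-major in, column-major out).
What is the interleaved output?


Matrix:
  11111
  00000
Read columns: 1010101010

1010101010


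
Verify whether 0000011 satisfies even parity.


Number of 1s: 2

Yes, parity is correct (2 ones)


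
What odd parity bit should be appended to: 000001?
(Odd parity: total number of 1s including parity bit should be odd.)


Number of 1s in data: 1
Parity bit: 0

0


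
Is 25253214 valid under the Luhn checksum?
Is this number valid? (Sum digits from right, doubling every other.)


Luhn sum = 32
32 mod 10 = 2

Invalid (Luhn sum mod 10 = 2)


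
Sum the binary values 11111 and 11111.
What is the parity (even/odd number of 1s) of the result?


11111 = 31
11111 = 31
Sum = 62 = 111110
1s count = 5

odd parity (5 ones in 111110)


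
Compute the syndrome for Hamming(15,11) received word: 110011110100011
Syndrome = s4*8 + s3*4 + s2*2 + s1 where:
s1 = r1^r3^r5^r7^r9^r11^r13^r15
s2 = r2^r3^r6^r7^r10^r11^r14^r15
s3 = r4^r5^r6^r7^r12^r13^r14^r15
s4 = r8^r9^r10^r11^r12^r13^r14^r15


s1=0, s2=0, s3=1, s4=0

Syndrome = 4 (error at position 4)


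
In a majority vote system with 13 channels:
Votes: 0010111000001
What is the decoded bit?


Ones: 5 out of 13
Threshold: 7

0 (5/13 voted 1)


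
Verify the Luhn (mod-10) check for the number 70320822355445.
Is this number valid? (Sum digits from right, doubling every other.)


Luhn sum = 56
56 mod 10 = 6

Invalid (Luhn sum mod 10 = 6)


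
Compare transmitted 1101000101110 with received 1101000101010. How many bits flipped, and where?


XOR: 0000000000100

1 error(s) at position(s): 10


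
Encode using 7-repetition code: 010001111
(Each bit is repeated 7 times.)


Each bit -> 7 copies

000000011111110000000000000000000001111111111111111111111111111


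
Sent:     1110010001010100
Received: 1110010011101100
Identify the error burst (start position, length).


XOR: 0000000010111000

Burst at position 8, length 5


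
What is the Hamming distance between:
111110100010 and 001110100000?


XOR: 110000000010
Count of 1s: 3

3


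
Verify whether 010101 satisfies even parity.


Number of 1s: 3

No, parity error (3 ones)


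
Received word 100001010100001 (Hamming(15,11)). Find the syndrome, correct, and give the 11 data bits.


Syndrome = 10: error at position 10

Data: 00100000001 (corrected bit 10)


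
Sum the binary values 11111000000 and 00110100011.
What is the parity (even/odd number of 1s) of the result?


11111000000 = 1984
00110100011 = 419
Sum = 2403 = 100101100011
1s count = 6

even parity (6 ones in 100101100011)


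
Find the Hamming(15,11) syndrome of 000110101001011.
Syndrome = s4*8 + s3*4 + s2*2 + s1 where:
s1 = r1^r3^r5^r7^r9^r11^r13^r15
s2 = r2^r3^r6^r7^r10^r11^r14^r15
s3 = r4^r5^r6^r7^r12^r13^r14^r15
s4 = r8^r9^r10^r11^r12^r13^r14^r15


s1=0, s2=1, s3=0, s4=0

Syndrome = 2 (error at position 2)


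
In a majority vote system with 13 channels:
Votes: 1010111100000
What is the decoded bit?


Ones: 6 out of 13
Threshold: 7

0 (6/13 voted 1)


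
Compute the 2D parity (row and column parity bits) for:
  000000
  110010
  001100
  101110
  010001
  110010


Row parities: 010001
Column parities: 110011

Row P: 010001, Col P: 110011, Corner: 0


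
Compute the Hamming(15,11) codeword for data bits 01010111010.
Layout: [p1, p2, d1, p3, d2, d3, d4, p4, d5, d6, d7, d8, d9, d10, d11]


Parity bits: p1=1, p2=0, p3=0, p4=0

100010100111010


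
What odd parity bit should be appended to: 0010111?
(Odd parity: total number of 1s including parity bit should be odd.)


Number of 1s in data: 4
Parity bit: 1

1


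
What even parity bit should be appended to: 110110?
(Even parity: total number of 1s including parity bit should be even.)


Number of 1s in data: 4
Parity bit: 0

0


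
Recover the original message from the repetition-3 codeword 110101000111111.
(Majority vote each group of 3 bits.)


Groups: 110, 101, 000, 111, 111
Majority votes: 11011

11011


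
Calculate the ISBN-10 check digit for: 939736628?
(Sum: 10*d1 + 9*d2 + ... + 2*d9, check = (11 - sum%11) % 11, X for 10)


Weighted sum: 332
332 mod 11 = 2

Check digit: 9


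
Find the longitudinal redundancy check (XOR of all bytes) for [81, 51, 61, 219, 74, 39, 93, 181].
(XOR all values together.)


XOR chain: 81 ^ 51 ^ 61 ^ 219 ^ 74 ^ 39 ^ 93 ^ 181 = 1

1


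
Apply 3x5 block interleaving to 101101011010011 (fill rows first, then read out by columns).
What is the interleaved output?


Matrix:
  10110
  10110
  10011
Read columns: 111000110111001

111000110111001


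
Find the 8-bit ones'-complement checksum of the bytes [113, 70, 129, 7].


Sum = 319 mod 256 = 63
Complement = 192

192


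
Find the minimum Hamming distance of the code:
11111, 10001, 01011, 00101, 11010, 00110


Comparing all pairs, minimum distance: 2
Can detect 1 errors, correct 0 errors

2


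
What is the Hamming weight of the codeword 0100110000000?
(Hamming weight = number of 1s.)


Counting 1s in 0100110000000

3


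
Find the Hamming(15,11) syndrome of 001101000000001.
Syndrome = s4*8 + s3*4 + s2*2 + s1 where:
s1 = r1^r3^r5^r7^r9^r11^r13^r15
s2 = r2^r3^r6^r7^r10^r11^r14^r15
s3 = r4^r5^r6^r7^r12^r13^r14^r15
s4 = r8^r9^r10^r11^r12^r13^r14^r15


s1=0, s2=1, s3=1, s4=1

Syndrome = 14 (error at position 14)


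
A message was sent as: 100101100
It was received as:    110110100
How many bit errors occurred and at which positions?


XOR: 010011000

3 error(s) at position(s): 1, 4, 5


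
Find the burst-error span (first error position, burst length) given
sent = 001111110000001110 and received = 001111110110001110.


XOR: 000000000110000000

Burst at position 9, length 2


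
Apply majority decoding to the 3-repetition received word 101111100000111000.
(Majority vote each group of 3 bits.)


Groups: 101, 111, 100, 000, 111, 000
Majority votes: 110010

110010


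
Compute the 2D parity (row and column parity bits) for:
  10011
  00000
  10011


Row parities: 101
Column parities: 00000

Row P: 101, Col P: 00000, Corner: 0


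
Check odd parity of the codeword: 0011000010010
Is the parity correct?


Number of 1s: 4

No, parity error (4 ones)


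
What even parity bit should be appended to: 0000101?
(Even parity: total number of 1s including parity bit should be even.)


Number of 1s in data: 2
Parity bit: 0

0


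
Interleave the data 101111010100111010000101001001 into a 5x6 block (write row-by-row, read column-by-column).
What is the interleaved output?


Matrix:
  101111
  010100
  111010
  000101
  001001
Read columns: 101000110010101110101010010011

101000110010101110101010010011


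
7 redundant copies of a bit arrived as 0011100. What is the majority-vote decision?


Ones: 3 out of 7
Threshold: 4

0 (3/7 voted 1)


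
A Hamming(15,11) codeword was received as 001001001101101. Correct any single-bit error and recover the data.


Syndrome = 8: error at position 8

Data: 10101101101 (corrected bit 8)


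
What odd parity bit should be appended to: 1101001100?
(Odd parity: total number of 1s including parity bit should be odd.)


Number of 1s in data: 5
Parity bit: 0

0


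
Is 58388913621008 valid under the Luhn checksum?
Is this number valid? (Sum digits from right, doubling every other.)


Luhn sum = 59
59 mod 10 = 9

Invalid (Luhn sum mod 10 = 9)


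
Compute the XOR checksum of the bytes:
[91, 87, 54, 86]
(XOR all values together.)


XOR chain: 91 ^ 87 ^ 54 ^ 86 = 108

108


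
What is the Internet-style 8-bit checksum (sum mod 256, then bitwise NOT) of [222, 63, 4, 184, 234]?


Sum = 707 mod 256 = 195
Complement = 60

60


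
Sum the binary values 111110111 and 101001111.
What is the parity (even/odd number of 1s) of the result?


111110111 = 503
101001111 = 335
Sum = 838 = 1101000110
1s count = 5

odd parity (5 ones in 1101000110)


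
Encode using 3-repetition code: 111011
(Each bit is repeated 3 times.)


Each bit -> 3 copies

111111111000111111


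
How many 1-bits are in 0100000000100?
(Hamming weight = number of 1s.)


Counting 1s in 0100000000100

2


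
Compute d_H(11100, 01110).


XOR: 10010
Count of 1s: 2

2


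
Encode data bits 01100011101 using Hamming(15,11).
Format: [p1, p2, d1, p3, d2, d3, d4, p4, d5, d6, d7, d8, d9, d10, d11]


Parity bits: p1=0, p2=1, p3=1, p4=0

010111000011101


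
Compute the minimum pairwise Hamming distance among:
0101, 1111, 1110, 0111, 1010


Comparing all pairs, minimum distance: 1
Can detect 0 errors, correct 0 errors

1


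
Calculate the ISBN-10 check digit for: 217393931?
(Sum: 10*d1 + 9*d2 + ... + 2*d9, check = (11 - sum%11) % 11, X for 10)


Weighted sum: 222
222 mod 11 = 2

Check digit: 9


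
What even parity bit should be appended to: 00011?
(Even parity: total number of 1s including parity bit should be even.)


Number of 1s in data: 2
Parity bit: 0

0


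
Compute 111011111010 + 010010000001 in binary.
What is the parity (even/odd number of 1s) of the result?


111011111010 = 3834
010010000001 = 1153
Sum = 4987 = 1001101111011
1s count = 9

odd parity (9 ones in 1001101111011)


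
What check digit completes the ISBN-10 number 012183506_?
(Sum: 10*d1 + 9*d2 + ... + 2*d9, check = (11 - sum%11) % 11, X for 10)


Weighted sum: 127
127 mod 11 = 6

Check digit: 5


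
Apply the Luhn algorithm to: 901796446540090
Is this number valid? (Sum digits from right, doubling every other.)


Luhn sum = 59
59 mod 10 = 9

Invalid (Luhn sum mod 10 = 9)


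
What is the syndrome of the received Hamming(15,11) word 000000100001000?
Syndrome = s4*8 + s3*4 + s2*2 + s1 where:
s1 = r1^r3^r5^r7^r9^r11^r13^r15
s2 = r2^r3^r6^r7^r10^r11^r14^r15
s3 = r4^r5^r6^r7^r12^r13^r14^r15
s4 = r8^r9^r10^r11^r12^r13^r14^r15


s1=1, s2=1, s3=0, s4=1

Syndrome = 11 (error at position 11)


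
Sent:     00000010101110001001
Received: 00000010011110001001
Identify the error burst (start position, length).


XOR: 00000000110000000000

Burst at position 8, length 2


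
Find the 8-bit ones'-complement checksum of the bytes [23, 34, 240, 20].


Sum = 317 mod 256 = 61
Complement = 194

194


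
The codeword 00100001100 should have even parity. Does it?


Number of 1s: 3

No, parity error (3 ones)


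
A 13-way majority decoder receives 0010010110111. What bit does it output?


Ones: 7 out of 13
Threshold: 7

1 (7/13 voted 1)


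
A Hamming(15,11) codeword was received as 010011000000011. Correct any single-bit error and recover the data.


Syndrome = 0: no error detected

Data: 01100000011 (no errors)


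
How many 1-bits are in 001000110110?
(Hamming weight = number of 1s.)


Counting 1s in 001000110110

5


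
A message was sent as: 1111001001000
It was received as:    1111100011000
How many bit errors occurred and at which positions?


XOR: 0000101010000

3 error(s) at position(s): 4, 6, 8


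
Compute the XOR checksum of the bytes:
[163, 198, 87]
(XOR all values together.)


XOR chain: 163 ^ 198 ^ 87 = 50

50


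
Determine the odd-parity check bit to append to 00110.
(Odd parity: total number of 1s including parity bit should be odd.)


Number of 1s in data: 2
Parity bit: 1

1


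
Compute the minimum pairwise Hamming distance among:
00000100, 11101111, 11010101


Comparing all pairs, minimum distance: 4
Can detect 3 errors, correct 1 errors

4


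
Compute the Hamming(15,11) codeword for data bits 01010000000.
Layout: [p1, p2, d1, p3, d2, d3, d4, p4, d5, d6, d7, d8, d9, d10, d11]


Parity bits: p1=0, p2=1, p3=0, p4=0

010010100000000


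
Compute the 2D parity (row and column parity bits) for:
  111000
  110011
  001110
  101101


Row parities: 1010
Column parities: 101000

Row P: 1010, Col P: 101000, Corner: 0


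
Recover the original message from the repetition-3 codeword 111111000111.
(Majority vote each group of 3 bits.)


Groups: 111, 111, 000, 111
Majority votes: 1101

1101


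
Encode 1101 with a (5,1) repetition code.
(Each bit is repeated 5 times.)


Each bit -> 5 copies

11111111110000011111


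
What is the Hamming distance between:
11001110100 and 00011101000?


XOR: 11010011100
Count of 1s: 6

6


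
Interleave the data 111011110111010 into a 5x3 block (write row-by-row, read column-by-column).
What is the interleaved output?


Matrix:
  111
  011
  110
  111
  010
Read columns: 101101111111010

101101111111010


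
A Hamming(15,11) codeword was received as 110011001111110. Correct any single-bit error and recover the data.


Syndrome = 7: error at position 7

Data: 01111111110 (corrected bit 7)


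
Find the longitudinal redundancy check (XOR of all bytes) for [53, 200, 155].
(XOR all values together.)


XOR chain: 53 ^ 200 ^ 155 = 102

102


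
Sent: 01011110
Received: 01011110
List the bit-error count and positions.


XOR: 00000000

0 errors (received matches sent)


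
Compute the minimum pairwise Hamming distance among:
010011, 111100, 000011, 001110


Comparing all pairs, minimum distance: 1
Can detect 0 errors, correct 0 errors

1


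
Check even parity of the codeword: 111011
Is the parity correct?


Number of 1s: 5

No, parity error (5 ones)


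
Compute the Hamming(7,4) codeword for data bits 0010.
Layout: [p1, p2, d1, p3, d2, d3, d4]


Parity bits: p1=0, p2=1, p3=1

0101010


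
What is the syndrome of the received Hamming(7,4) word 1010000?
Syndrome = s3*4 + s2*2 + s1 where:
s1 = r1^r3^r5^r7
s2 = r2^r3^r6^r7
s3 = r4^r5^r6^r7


s1=0, s2=1, s3=0

Syndrome = 2 (error at position 2)


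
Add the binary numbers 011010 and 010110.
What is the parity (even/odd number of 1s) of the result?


011010 = 26
010110 = 22
Sum = 48 = 110000
1s count = 2

even parity (2 ones in 110000)


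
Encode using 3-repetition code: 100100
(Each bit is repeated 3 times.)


Each bit -> 3 copies

111000000111000000


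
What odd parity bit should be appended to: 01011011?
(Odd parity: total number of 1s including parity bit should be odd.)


Number of 1s in data: 5
Parity bit: 0

0


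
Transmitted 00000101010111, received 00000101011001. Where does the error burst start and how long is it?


XOR: 00000000001110

Burst at position 10, length 3


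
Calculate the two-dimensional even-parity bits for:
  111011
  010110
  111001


Row parities: 110
Column parities: 010100

Row P: 110, Col P: 010100, Corner: 0


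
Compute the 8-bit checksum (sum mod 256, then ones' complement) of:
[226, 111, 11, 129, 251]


Sum = 728 mod 256 = 216
Complement = 39

39


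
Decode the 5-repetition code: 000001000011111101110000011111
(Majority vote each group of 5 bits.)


Groups: 00000, 10000, 11111, 10111, 00000, 11111
Majority votes: 001101

001101


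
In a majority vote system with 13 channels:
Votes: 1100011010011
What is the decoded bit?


Ones: 7 out of 13
Threshold: 7

1 (7/13 voted 1)


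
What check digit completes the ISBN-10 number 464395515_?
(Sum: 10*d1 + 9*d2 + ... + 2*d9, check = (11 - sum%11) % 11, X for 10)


Weighted sum: 259
259 mod 11 = 6

Check digit: 5


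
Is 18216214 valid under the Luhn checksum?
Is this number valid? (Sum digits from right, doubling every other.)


Luhn sum = 26
26 mod 10 = 6

Invalid (Luhn sum mod 10 = 6)


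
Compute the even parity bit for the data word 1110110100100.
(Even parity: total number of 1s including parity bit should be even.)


Number of 1s in data: 7
Parity bit: 1

1


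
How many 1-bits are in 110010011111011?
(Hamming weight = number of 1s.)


Counting 1s in 110010011111011

10


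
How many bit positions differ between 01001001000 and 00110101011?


XOR: 01111100011
Count of 1s: 7

7


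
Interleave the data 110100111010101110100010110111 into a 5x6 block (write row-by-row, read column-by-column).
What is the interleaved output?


Matrix:
  110100
  111010
  101110
  100010
  110111
Read columns: 111111100101100101010111100001

111111100101100101010111100001


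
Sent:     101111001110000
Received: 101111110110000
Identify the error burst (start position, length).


XOR: 000000111000000

Burst at position 6, length 3


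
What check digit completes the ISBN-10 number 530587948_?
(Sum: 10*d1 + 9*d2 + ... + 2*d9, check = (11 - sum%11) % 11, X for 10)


Weighted sum: 259
259 mod 11 = 6

Check digit: 5


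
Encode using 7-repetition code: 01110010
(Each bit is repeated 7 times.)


Each bit -> 7 copies

00000001111111111111111111110000000000000011111110000000


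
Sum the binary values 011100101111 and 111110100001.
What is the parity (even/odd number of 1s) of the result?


011100101111 = 1839
111110100001 = 4001
Sum = 5840 = 1011011010000
1s count = 6

even parity (6 ones in 1011011010000)


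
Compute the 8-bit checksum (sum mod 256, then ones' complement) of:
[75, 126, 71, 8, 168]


Sum = 448 mod 256 = 192
Complement = 63

63


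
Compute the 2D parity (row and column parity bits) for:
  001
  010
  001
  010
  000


Row parities: 11110
Column parities: 000

Row P: 11110, Col P: 000, Corner: 0


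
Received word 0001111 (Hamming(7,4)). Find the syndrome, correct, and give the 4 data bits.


Syndrome = 0: no error detected

Data: 0111 (no errors)


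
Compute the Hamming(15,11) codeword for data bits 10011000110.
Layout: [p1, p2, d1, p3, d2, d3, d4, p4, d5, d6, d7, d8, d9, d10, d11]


Parity bits: p1=0, p2=1, p3=1, p4=1

011100111000110


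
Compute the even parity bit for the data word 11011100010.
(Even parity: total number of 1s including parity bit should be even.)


Number of 1s in data: 6
Parity bit: 0

0


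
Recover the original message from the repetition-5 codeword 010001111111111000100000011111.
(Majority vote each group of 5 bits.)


Groups: 01000, 11111, 11111, 00010, 00000, 11111
Majority votes: 011001

011001


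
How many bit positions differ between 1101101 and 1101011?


XOR: 0000110
Count of 1s: 2

2


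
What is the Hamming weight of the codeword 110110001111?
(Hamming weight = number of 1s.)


Counting 1s in 110110001111

8


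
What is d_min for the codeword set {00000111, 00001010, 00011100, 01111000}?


Comparing all pairs, minimum distance: 3
Can detect 2 errors, correct 1 errors

3


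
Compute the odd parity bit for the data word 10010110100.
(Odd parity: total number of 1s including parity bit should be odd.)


Number of 1s in data: 5
Parity bit: 0

0


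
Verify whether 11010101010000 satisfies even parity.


Number of 1s: 6

Yes, parity is correct (6 ones)


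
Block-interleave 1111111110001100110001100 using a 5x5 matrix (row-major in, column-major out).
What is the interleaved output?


Matrix:
  11111
  11110
  00110
  01100
  01100
Read columns: 1100011011111111110010000

1100011011111111110010000


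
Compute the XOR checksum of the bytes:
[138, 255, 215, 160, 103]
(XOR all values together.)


XOR chain: 138 ^ 255 ^ 215 ^ 160 ^ 103 = 101

101


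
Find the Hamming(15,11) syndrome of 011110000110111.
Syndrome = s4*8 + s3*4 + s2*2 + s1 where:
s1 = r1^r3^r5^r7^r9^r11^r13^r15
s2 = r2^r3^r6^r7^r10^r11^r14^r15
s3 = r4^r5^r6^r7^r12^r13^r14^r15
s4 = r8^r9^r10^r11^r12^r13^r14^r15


s1=1, s2=0, s3=1, s4=1

Syndrome = 13 (error at position 13)


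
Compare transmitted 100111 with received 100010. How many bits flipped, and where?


XOR: 000101

2 error(s) at position(s): 3, 5


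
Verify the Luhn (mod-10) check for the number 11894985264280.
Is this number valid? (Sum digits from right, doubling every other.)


Luhn sum = 75
75 mod 10 = 5

Invalid (Luhn sum mod 10 = 5)


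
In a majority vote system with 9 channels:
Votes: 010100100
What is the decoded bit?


Ones: 3 out of 9
Threshold: 5

0 (3/9 voted 1)


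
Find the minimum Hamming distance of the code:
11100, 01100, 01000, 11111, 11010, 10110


Comparing all pairs, minimum distance: 1
Can detect 0 errors, correct 0 errors

1


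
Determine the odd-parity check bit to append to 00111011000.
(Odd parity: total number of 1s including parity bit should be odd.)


Number of 1s in data: 5
Parity bit: 0

0


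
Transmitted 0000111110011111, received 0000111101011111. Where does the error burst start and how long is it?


XOR: 0000000011000000

Burst at position 8, length 2


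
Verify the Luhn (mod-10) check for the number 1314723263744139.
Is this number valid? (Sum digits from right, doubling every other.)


Luhn sum = 65
65 mod 10 = 5

Invalid (Luhn sum mod 10 = 5)


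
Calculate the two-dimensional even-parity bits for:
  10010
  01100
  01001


Row parities: 000
Column parities: 10111

Row P: 000, Col P: 10111, Corner: 0


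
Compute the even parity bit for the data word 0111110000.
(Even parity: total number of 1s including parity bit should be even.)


Number of 1s in data: 5
Parity bit: 1

1


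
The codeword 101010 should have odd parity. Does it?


Number of 1s: 3

Yes, parity is correct (3 ones)


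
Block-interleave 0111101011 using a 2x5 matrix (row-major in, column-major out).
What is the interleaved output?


Matrix:
  01111
  01011
Read columns: 0011101111

0011101111


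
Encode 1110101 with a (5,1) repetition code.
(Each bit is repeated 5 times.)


Each bit -> 5 copies

11111111111111100000111110000011111


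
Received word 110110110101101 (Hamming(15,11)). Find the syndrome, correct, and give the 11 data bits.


Syndrome = 9: error at position 9

Data: 01011101101 (corrected bit 9)


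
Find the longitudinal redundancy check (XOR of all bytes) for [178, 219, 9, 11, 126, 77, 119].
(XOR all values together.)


XOR chain: 178 ^ 219 ^ 9 ^ 11 ^ 126 ^ 77 ^ 119 = 47

47


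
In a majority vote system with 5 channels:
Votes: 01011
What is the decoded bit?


Ones: 3 out of 5
Threshold: 3

1 (3/5 voted 1)


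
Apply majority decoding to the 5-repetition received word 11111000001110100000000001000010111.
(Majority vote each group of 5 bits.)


Groups: 11111, 00000, 11101, 00000, 00000, 10000, 10111
Majority votes: 1010001

1010001


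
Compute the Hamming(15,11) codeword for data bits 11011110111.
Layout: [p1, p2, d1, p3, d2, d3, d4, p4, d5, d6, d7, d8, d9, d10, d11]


Parity bits: p1=1, p2=0, p3=1, p4=0

101110101110111


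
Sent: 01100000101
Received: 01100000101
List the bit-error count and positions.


XOR: 00000000000

0 errors (received matches sent)


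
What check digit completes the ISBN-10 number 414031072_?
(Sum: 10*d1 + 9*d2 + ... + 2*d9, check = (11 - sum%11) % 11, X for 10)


Weighted sum: 129
129 mod 11 = 8

Check digit: 3


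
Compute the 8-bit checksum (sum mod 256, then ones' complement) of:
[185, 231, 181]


Sum = 597 mod 256 = 85
Complement = 170

170


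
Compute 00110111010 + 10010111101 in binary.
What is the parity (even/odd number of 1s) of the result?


00110111010 = 442
10010111101 = 1213
Sum = 1655 = 11001110111
1s count = 8

even parity (8 ones in 11001110111)


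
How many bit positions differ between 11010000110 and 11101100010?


XOR: 00111100100
Count of 1s: 5

5


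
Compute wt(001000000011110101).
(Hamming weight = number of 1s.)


Counting 1s in 001000000011110101

7


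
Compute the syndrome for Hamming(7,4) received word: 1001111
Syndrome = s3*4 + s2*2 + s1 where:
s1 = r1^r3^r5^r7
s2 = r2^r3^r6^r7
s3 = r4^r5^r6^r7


s1=1, s2=0, s3=0

Syndrome = 1 (error at position 1)


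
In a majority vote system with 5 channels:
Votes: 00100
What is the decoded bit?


Ones: 1 out of 5
Threshold: 3

0 (1/5 voted 1)


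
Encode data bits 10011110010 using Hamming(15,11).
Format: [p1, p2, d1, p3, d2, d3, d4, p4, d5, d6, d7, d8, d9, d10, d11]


Parity bits: p1=0, p2=1, p3=0, p4=0

011000101110010


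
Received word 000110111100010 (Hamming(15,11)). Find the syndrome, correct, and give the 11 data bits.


Syndrome = 3: error at position 3

Data: 11011100010 (corrected bit 3)


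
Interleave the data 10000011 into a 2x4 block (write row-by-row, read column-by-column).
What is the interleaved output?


Matrix:
  1000
  0011
Read columns: 10000101

10000101


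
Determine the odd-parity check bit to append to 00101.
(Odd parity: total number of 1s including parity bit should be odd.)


Number of 1s in data: 2
Parity bit: 1

1


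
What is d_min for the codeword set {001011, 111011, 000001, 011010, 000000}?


Comparing all pairs, minimum distance: 1
Can detect 0 errors, correct 0 errors

1


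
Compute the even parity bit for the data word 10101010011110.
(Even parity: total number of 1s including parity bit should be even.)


Number of 1s in data: 8
Parity bit: 0

0


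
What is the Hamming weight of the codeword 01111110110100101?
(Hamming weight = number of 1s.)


Counting 1s in 01111110110100101

11


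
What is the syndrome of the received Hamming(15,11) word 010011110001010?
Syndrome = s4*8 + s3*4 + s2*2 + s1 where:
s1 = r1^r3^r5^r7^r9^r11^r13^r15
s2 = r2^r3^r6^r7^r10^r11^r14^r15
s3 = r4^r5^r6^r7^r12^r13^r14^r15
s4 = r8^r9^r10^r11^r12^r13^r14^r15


s1=0, s2=0, s3=1, s4=1

Syndrome = 12 (error at position 12)


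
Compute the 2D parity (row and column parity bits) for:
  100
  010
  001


Row parities: 111
Column parities: 111

Row P: 111, Col P: 111, Corner: 1


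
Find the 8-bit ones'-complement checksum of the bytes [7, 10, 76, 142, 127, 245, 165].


Sum = 772 mod 256 = 4
Complement = 251

251


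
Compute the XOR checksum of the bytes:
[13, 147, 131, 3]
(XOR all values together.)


XOR chain: 13 ^ 147 ^ 131 ^ 3 = 30

30


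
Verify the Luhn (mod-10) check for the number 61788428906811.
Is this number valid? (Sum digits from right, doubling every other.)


Luhn sum = 63
63 mod 10 = 3

Invalid (Luhn sum mod 10 = 3)


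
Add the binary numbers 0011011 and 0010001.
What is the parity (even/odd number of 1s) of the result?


0011011 = 27
0010001 = 17
Sum = 44 = 101100
1s count = 3

odd parity (3 ones in 101100)


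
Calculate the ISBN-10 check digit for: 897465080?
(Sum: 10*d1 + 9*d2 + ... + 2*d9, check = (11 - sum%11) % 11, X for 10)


Weighted sum: 330
330 mod 11 = 0

Check digit: 0


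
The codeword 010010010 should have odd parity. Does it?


Number of 1s: 3

Yes, parity is correct (3 ones)


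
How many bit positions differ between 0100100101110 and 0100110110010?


XOR: 0000010011100
Count of 1s: 4

4


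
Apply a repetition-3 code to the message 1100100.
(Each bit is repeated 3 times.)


Each bit -> 3 copies

111111000000111000000


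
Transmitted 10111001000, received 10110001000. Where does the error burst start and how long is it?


XOR: 00001000000

Burst at position 4, length 1


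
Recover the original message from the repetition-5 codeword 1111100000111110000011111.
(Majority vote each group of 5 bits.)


Groups: 11111, 00000, 11111, 00000, 11111
Majority votes: 10101

10101


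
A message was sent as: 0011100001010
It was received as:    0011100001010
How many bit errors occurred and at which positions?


XOR: 0000000000000

0 errors (received matches sent)


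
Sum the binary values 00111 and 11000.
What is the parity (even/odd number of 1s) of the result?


00111 = 7
11000 = 24
Sum = 31 = 11111
1s count = 5

odd parity (5 ones in 11111)


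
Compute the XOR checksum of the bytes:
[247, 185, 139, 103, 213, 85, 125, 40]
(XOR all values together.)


XOR chain: 247 ^ 185 ^ 139 ^ 103 ^ 213 ^ 85 ^ 125 ^ 40 = 119

119


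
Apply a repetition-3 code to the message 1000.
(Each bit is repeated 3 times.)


Each bit -> 3 copies

111000000000


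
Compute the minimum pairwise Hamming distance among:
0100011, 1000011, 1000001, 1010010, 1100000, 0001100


Comparing all pairs, minimum distance: 1
Can detect 0 errors, correct 0 errors

1


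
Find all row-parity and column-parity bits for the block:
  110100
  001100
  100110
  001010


Row parities: 1010
Column parities: 010100

Row P: 1010, Col P: 010100, Corner: 0


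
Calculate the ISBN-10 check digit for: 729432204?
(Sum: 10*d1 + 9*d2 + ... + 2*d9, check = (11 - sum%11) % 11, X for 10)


Weighted sum: 232
232 mod 11 = 1

Check digit: X


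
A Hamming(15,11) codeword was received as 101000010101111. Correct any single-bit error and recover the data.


Syndrome = 0: no error detected

Data: 10000101111 (no errors)


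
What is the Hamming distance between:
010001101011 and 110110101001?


XOR: 100111000010
Count of 1s: 5

5


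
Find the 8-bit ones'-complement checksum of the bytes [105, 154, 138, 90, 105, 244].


Sum = 836 mod 256 = 68
Complement = 187

187


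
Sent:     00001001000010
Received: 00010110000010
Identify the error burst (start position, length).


XOR: 00011111000000

Burst at position 3, length 5


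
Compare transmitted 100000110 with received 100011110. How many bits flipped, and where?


XOR: 000011000

2 error(s) at position(s): 4, 5


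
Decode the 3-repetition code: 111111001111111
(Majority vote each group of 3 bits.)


Groups: 111, 111, 001, 111, 111
Majority votes: 11011

11011


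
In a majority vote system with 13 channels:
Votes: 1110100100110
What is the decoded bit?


Ones: 7 out of 13
Threshold: 7

1 (7/13 voted 1)


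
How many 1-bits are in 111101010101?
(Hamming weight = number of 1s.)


Counting 1s in 111101010101

8


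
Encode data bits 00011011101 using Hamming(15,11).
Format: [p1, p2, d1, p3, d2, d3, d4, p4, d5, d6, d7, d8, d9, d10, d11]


Parity bits: p1=1, p2=1, p3=0, p4=1

110000111011101


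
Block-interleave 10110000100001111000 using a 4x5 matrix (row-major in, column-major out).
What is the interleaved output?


Matrix:
  10110
  00010
  00011
  11000
Read columns: 10010001100011100010

10010001100011100010


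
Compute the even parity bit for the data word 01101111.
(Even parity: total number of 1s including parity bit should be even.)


Number of 1s in data: 6
Parity bit: 0

0


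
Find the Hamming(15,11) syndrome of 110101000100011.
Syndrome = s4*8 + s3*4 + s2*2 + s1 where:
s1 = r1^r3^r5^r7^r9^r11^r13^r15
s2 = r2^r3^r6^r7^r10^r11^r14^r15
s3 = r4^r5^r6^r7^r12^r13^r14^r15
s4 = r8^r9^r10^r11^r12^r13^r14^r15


s1=0, s2=1, s3=0, s4=1

Syndrome = 10 (error at position 10)


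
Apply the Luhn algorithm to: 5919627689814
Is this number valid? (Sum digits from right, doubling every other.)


Luhn sum = 75
75 mod 10 = 5

Invalid (Luhn sum mod 10 = 5)


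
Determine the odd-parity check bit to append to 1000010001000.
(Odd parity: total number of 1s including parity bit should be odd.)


Number of 1s in data: 3
Parity bit: 0

0


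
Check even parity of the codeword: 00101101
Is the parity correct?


Number of 1s: 4

Yes, parity is correct (4 ones)


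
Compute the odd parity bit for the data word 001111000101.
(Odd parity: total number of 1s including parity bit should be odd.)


Number of 1s in data: 6
Parity bit: 1

1


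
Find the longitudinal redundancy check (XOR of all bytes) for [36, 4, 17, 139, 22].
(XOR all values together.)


XOR chain: 36 ^ 4 ^ 17 ^ 139 ^ 22 = 172

172


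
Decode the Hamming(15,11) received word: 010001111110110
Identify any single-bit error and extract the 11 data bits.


Syndrome = 0: no error detected

Data: 00111110110 (no errors)


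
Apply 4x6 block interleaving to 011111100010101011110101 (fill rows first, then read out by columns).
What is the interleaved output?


Matrix:
  011111
  100010
  101011
  110101
Read columns: 011110011010100111101011

011110011010100111101011


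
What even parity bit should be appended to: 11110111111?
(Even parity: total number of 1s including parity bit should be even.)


Number of 1s in data: 10
Parity bit: 0

0
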